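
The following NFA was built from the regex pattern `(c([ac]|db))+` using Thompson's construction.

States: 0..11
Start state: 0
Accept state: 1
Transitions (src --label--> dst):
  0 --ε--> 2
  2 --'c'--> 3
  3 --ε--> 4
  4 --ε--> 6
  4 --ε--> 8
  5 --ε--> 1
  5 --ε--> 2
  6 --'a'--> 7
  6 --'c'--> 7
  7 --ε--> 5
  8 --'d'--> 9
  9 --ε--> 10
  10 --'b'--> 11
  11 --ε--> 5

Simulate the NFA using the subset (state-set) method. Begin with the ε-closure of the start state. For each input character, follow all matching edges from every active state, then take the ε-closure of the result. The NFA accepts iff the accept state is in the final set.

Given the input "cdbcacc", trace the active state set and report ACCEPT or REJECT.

Answer: ACCEPT

Derivation:
initial (ε-close {0}): {0,2}
'c' @ 1: {3,4,6,8}
'd' @ 2: {9,10}
'b' @ 3: {1,2,5,11}  ✓accept
'c' @ 4: {3,4,6,8}
'a' @ 5: {1,2,5,7}  ✓accept
'c' @ 6: {3,4,6,8}
'c' @ 7: {1,2,5,7}  ✓accept
final: {1,2,5,7}; accept 1 in set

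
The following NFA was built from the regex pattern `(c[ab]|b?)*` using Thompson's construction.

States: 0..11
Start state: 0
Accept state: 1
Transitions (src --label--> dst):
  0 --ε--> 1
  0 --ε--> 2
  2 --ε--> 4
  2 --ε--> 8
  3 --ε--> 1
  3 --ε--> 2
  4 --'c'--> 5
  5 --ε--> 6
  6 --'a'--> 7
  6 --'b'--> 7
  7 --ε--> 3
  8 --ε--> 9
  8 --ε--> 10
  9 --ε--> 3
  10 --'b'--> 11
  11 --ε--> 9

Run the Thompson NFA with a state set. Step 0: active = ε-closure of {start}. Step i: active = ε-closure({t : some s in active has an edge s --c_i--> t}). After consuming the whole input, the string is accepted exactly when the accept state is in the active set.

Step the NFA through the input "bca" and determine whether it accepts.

Answer: ACCEPT

Derivation:
start: ε-closure({0}) = {0,1,2,3,4,8,9,10}
'b' @ 1: {1,2,3,4,8,9,10,11}  [accepting]
'c' @ 2: {5,6}
'a' @ 3: {1,2,3,4,7,8,9,10}  [accepting]
end set {1,2,3,4,7,8,9,10} — state 1 in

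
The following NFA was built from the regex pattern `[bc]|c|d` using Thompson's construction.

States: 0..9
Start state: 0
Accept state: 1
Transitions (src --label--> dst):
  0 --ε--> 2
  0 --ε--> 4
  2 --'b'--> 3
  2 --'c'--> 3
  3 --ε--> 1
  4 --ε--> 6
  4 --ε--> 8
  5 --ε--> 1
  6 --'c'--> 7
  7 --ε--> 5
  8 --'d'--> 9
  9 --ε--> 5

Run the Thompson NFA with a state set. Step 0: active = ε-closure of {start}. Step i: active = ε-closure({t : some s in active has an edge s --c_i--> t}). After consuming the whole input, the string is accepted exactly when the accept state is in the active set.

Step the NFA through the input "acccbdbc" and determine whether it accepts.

Answer: REJECT

Derivation:
start: ε-closure({0}) = {0,2,4,6,8}
'a' @ 1: {}  — state set empty
rest 'cccbdbc' ignored (set empty)
final: {}; accept 1 not in set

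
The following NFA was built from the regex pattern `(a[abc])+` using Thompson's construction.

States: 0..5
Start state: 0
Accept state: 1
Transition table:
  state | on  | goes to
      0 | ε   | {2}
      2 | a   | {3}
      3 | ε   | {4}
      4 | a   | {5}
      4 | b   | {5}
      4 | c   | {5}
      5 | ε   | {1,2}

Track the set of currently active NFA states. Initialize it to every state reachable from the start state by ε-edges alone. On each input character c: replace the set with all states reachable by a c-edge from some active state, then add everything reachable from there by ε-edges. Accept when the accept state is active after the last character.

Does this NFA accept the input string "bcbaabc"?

start: ε-closure({0}) = {0,2}
'b' @ 1: {}  — no active states
rest 'cbaabc' ignored (set empty)
after full input: {}  (accept=1 not in)

Answer: REJECT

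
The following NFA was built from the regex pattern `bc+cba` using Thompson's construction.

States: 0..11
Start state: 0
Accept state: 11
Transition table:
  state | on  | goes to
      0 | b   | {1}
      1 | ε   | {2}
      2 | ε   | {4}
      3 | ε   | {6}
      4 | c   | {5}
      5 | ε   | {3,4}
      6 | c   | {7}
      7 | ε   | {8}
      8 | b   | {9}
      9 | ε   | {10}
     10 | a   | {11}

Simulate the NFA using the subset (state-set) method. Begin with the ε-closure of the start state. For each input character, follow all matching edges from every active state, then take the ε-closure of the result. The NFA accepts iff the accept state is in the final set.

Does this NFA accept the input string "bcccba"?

Answer: ACCEPT

Steps:
S₀ = ε-closure({0}) = {0}
'b' @ 1: {1,2,4}
'c' @ 2: {3,4,5,6}
'c' @ 3: {3,4,5,6,7,8}
'c' @ 4: {3,4,5,6,7,8}
'b' @ 5: {9,10}
'a' @ 6: {11}  [accepting]
after full input: {11}  (accept=11 in)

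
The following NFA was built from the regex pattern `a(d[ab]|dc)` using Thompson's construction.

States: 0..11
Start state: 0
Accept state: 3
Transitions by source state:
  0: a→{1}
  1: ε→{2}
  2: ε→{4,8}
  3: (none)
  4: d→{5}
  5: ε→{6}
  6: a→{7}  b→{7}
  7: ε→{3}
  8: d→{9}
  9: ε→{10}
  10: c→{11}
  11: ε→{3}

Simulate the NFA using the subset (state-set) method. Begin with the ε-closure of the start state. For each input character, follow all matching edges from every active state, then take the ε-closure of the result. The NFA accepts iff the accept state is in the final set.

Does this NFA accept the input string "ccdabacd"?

S₀ = ε-closure({0}) = {0}
'c' @ 1: {}  — no active states
rest 'cdabacd' ignored (set empty)
final: {}; accept 3 not in set

Answer: REJECT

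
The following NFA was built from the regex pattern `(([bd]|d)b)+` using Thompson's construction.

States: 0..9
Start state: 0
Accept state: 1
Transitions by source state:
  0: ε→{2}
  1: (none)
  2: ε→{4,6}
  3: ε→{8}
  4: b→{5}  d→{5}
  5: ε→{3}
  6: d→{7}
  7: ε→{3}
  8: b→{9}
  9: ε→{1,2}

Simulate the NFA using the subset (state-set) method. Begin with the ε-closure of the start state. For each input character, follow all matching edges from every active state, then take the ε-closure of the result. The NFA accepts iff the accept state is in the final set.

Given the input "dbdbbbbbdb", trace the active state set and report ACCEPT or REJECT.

initial (ε-close {0}): {0,2,4,6}
'd' @ 1: {3,5,7,8}
'b' @ 2: {1,2,4,6,9}  (accept∈set)
'd' @ 3: {3,5,7,8}
'b' @ 4: {1,2,4,6,9}  (accept∈set)
'b' @ 5: {3,5,8}
'b' @ 6: {1,2,4,6,9}  (accept∈set)
'b' @ 7: {3,5,8}
'b' @ 8: {1,2,4,6,9}  (accept∈set)
'd' @ 9: {3,5,7,8}
'b' @ 10: {1,2,4,6,9}  (accept∈set)
after full input: {1,2,4,6,9}  (accept=1 in)

Answer: ACCEPT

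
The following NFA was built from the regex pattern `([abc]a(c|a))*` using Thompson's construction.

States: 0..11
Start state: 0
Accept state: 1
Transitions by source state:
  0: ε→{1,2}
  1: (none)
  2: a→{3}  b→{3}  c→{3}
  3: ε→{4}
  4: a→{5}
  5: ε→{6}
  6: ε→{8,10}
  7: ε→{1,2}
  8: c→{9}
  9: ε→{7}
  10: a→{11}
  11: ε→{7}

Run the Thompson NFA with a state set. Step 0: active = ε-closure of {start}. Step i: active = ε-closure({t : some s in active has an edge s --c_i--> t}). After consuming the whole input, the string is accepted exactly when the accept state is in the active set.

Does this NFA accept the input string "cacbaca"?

Answer: REJECT

Trace:
S₀ = ε-closure({0}) = {0,1,2}
'c' @ 1: {3,4}
'a' @ 2: {5,6,8,10}
'c' @ 3: {1,2,7,9}  ✓accept
'b' @ 4: {3,4}
'a' @ 5: {5,6,8,10}
'c' @ 6: {1,2,7,9}  ✓accept
'a' @ 7: {3,4}
end set {3,4} — state 1 not in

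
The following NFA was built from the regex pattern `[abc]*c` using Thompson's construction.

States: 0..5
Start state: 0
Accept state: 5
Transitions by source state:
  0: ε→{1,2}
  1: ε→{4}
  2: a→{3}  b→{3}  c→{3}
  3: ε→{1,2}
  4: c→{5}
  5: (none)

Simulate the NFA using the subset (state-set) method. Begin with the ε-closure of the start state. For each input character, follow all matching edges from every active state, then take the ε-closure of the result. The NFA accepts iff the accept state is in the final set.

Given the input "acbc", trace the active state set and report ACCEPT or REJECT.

Answer: ACCEPT

Derivation:
start: ε-closure({0}) = {0,1,2,4}
'a' @ 1: {1,2,3,4}
'c' @ 2: {1,2,3,4,5}  ✓accept
'b' @ 3: {1,2,3,4}
'c' @ 4: {1,2,3,4,5}  ✓accept
end set {1,2,3,4,5} — state 5 in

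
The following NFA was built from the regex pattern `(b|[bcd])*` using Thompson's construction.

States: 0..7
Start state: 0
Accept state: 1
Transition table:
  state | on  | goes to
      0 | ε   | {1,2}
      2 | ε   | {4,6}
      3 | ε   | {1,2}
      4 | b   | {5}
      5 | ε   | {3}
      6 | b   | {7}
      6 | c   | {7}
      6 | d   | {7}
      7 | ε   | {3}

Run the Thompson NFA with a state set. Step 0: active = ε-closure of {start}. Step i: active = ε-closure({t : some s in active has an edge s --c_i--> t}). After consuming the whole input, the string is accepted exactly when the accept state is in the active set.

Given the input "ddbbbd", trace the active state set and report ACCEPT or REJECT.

start: ε-closure({0}) = {0,1,2,4,6}
'd' @ 1: {1,2,3,4,6,7}  ✓accept
'd' @ 2: {1,2,3,4,6,7}  ✓accept
'b' @ 3: {1,2,3,4,5,6,7}  ✓accept
'b' @ 4: {1,2,3,4,5,6,7}  ✓accept
'b' @ 5: {1,2,3,4,5,6,7}  ✓accept
'd' @ 6: {1,2,3,4,6,7}  ✓accept
after full input: {1,2,3,4,6,7}  (accept=1 in)

Answer: ACCEPT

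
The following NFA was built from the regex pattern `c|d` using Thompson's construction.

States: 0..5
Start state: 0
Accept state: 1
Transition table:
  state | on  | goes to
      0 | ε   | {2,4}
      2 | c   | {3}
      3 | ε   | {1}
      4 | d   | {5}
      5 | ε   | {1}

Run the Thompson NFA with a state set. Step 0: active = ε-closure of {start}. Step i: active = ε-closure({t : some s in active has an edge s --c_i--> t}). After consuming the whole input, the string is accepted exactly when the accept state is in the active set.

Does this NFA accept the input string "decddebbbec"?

Answer: REJECT

Derivation:
initial (ε-close {0}): {0,2,4}
'd' @ 1: {1,5}  [accepting]
'e' @ 2: {}  — no active states
rest 'cddebbbec' ignored (set empty)
end set {} — state 1 not in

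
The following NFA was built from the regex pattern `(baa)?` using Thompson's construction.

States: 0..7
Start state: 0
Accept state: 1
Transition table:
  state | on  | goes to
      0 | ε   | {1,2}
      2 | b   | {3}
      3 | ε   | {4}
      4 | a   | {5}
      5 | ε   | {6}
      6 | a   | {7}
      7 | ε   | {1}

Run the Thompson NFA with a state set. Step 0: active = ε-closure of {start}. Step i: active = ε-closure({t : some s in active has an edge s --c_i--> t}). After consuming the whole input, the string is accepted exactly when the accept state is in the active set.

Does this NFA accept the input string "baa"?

S₀ = ε-closure({0}) = {0,1,2}
'b' @ 1: {3,4}
'a' @ 2: {5,6}
'a' @ 3: {1,7}  [accepting]
final: {1,7}; accept 1 in set

Answer: ACCEPT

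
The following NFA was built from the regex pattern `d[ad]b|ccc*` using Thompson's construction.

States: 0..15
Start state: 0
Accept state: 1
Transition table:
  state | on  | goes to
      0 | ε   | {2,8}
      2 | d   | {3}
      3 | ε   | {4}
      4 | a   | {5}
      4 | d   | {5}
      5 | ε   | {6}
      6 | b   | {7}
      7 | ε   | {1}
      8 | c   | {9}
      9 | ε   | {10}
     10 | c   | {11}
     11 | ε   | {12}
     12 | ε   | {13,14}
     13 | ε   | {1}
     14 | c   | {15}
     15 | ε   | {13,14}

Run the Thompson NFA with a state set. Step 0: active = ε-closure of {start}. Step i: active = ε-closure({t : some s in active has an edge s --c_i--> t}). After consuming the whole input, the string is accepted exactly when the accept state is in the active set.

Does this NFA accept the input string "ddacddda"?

Answer: REJECT

Trace:
initial (ε-close {0}): {0,2,8}
'd' @ 1: {3,4}
'd' @ 2: {5,6}
'a' @ 3: {}  — no active states
rest 'cddda' ignored (set empty)
end set {} — state 1 not in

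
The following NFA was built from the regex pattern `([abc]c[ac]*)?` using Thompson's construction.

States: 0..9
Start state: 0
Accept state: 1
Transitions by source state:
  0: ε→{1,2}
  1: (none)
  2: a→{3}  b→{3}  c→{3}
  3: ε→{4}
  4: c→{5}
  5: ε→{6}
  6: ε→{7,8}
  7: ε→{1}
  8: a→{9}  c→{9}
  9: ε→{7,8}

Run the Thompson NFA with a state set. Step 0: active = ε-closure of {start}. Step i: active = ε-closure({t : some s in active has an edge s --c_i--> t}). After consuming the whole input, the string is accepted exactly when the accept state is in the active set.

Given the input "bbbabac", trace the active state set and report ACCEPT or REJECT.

Answer: REJECT

Trace:
start: ε-closure({0}) = {0,1,2}
'b' @ 1: {3,4}
'b' @ 2: {}  — dead — no transitions
rest 'babac' ignored (set empty)
final: {}; accept 1 not in set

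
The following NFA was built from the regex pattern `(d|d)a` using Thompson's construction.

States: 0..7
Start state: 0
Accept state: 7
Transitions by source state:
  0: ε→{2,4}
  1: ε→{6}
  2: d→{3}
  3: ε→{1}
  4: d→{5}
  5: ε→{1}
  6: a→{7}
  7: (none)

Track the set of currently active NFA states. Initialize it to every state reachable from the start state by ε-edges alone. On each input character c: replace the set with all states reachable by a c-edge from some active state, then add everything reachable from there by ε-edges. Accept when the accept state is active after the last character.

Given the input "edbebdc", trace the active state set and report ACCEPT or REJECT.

start: ε-closure({0}) = {0,2,4}
'e' @ 1: {}  — no active states
rest 'dbebdc' ignored (set empty)
final: {}; accept 7 not in set

Answer: REJECT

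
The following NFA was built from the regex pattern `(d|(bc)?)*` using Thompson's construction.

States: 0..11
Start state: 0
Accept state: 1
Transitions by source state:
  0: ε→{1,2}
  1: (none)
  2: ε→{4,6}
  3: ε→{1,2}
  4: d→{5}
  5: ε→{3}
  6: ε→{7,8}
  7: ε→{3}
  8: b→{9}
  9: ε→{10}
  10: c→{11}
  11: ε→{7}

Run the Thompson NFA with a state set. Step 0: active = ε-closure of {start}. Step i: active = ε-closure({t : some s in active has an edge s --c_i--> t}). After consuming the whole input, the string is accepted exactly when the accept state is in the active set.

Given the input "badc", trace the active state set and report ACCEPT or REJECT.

initial (ε-close {0}): {0,1,2,3,4,6,7,8}
'b' @ 1: {9,10}
'a' @ 2: {}  — no active states
rest 'dc' ignored (set empty)
end set {} — state 1 not in

Answer: REJECT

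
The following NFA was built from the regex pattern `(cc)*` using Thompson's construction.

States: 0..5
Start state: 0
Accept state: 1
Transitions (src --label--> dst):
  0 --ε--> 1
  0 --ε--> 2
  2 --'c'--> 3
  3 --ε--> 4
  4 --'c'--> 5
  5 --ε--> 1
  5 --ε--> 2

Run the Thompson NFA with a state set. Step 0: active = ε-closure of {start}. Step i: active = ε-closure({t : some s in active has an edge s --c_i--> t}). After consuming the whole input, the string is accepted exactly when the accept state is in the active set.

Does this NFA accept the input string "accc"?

Answer: REJECT

Trace:
S₀ = ε-closure({0}) = {0,1,2}
'a' @ 1: {}  — no active states
rest 'ccc' ignored (set empty)
end set {} — state 1 not in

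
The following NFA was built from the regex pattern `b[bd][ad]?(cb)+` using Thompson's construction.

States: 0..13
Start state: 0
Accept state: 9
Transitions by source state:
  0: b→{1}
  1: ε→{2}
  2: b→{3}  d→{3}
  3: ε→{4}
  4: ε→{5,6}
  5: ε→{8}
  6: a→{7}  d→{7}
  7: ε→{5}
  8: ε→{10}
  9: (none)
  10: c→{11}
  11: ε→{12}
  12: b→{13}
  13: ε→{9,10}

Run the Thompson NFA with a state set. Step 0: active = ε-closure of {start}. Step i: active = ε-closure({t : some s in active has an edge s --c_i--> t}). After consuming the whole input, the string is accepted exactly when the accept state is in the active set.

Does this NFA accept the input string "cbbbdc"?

initial (ε-close {0}): {0}
'c' @ 1: {}  — dead — no transitions
rest 'bbbdc' ignored (set empty)
final: {}; accept 9 not in set

Answer: REJECT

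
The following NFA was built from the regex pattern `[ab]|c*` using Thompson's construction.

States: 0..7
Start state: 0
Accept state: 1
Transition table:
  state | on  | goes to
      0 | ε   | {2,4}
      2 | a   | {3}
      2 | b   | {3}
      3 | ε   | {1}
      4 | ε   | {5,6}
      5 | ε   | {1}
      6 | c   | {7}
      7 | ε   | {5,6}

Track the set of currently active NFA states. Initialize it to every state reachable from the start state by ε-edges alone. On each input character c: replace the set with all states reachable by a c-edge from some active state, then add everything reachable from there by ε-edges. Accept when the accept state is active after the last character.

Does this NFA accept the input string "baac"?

S₀ = ε-closure({0}) = {0,1,2,4,5,6}
'b' @ 1: {1,3}  (accept∈set)
'a' @ 2: {}  — state set empty
rest 'ac' ignored (set empty)
end set {} — state 1 not in

Answer: REJECT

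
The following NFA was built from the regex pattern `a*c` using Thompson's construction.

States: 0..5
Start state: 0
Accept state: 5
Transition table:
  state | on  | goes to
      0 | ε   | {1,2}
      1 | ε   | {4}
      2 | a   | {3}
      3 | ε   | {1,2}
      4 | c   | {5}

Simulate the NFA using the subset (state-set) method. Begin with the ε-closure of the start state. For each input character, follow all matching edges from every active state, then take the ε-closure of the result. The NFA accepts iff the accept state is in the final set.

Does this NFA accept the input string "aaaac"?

S₀ = ε-closure({0}) = {0,1,2,4}
'a' @ 1: {1,2,3,4}
'a' @ 2: {1,2,3,4}
'a' @ 3: {1,2,3,4}
'a' @ 4: {1,2,3,4}
'c' @ 5: {5}  [accepting]
final: {5}; accept 5 in set

Answer: ACCEPT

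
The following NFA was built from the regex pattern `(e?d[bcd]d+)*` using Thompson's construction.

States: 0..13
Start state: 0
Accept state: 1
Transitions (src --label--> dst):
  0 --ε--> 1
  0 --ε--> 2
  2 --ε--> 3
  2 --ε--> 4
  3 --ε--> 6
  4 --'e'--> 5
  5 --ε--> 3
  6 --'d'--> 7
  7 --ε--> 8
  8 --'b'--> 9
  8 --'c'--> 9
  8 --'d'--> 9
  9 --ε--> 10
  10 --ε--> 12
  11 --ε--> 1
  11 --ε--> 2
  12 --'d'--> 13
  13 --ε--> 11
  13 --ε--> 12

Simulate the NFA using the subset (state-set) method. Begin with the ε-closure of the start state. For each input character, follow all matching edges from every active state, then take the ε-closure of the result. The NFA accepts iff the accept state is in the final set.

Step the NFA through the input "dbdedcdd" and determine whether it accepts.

S₀ = ε-closure({0}) = {0,1,2,3,4,6}
'd' @ 1: {7,8}
'b' @ 2: {9,10,12}
'd' @ 3: {1,2,3,4,6,11,12,13}  (accept∈set)
'e' @ 4: {3,5,6}
'd' @ 5: {7,8}
'c' @ 6: {9,10,12}
'd' @ 7: {1,2,3,4,6,11,12,13}  (accept∈set)
'd' @ 8: {1,2,3,4,6,7,8,11,12,13}  (accept∈set)
after full input: {1,2,3,4,6,7,8,11,12,13}  (accept=1 in)

Answer: ACCEPT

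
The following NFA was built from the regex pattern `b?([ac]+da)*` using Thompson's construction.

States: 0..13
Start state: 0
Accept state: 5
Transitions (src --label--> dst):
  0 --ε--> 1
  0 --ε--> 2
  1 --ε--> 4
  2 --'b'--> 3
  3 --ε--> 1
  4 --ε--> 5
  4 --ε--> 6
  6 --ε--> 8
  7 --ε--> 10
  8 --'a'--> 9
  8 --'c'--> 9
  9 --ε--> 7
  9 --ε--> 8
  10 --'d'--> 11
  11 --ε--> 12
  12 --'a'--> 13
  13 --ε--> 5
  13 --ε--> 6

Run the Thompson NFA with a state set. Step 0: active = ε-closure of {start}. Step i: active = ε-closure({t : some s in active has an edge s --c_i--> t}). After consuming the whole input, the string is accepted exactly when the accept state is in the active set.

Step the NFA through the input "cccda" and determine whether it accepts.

Answer: ACCEPT

Steps:
S₀ = ε-closure({0}) = {0,1,2,4,5,6,8}
'c' @ 1: {7,8,9,10}
'c' @ 2: {7,8,9,10}
'c' @ 3: {7,8,9,10}
'd' @ 4: {11,12}
'a' @ 5: {5,6,8,13}  ✓accept
final: {5,6,8,13}; accept 5 in set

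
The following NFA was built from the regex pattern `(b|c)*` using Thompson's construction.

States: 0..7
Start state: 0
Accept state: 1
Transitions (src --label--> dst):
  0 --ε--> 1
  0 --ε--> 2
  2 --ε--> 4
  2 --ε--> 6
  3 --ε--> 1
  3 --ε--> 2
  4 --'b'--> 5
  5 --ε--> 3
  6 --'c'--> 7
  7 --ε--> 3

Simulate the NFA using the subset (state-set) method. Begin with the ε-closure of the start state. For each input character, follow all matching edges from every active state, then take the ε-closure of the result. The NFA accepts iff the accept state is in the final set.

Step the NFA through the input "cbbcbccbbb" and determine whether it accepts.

Answer: ACCEPT

Derivation:
start: ε-closure({0}) = {0,1,2,4,6}
'c' @ 1: {1,2,3,4,6,7}  [accepting]
'b' @ 2: {1,2,3,4,5,6}  [accepting]
'b' @ 3: {1,2,3,4,5,6}  [accepting]
'c' @ 4: {1,2,3,4,6,7}  [accepting]
'b' @ 5: {1,2,3,4,5,6}  [accepting]
'c' @ 6: {1,2,3,4,6,7}  [accepting]
'c' @ 7: {1,2,3,4,6,7}  [accepting]
'b' @ 8: {1,2,3,4,5,6}  [accepting]
'b' @ 9: {1,2,3,4,5,6}  [accepting]
'b' @ 10: {1,2,3,4,5,6}  [accepting]
final: {1,2,3,4,5,6}; accept 1 in set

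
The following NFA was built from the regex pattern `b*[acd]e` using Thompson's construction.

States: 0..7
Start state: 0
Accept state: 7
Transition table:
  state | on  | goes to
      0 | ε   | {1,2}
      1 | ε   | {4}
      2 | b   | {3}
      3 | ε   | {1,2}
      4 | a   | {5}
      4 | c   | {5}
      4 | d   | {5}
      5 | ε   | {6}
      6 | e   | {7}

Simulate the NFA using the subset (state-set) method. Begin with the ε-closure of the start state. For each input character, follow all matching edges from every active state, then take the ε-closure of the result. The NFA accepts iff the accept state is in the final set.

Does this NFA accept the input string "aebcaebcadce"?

S₀ = ε-closure({0}) = {0,1,2,4}
'a' @ 1: {5,6}
'e' @ 2: {7}  ✓accept
'b' @ 3: {}  — no active states
rest 'caebcadce' ignored (set empty)
after full input: {}  (accept=7 not in)

Answer: REJECT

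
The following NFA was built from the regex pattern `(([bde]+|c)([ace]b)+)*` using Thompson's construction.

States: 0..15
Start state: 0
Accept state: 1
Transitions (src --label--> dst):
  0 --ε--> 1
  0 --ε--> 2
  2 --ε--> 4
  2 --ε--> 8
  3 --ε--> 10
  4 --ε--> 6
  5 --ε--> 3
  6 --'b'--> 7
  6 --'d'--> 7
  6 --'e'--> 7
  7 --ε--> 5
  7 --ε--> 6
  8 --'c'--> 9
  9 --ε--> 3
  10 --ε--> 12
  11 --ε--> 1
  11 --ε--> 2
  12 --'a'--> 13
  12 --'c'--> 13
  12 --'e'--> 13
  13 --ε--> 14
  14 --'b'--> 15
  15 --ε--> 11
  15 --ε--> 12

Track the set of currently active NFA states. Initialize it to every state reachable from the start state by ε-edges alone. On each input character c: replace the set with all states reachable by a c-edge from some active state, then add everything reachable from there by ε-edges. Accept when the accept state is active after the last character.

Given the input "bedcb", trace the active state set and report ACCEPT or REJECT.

Answer: ACCEPT

Derivation:
start: ε-closure({0}) = {0,1,2,4,6,8}
'b' @ 1: {3,5,6,7,10,12}
'e' @ 2: {3,5,6,7,10,12,13,14}
'd' @ 3: {3,5,6,7,10,12}
'c' @ 4: {13,14}
'b' @ 5: {1,2,4,6,8,11,12,15}  (accept∈set)
end set {1,2,4,6,8,11,12,15} — state 1 in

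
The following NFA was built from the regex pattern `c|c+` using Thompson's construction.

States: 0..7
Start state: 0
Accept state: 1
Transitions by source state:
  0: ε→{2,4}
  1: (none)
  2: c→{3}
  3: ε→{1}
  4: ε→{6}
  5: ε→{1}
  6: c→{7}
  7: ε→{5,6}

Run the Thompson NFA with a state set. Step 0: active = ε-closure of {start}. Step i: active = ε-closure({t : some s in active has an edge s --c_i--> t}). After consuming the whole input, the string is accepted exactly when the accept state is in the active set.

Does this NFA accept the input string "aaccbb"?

initial (ε-close {0}): {0,2,4,6}
'a' @ 1: {}  — no active states
rest 'accbb' ignored (set empty)
after full input: {}  (accept=1 not in)

Answer: REJECT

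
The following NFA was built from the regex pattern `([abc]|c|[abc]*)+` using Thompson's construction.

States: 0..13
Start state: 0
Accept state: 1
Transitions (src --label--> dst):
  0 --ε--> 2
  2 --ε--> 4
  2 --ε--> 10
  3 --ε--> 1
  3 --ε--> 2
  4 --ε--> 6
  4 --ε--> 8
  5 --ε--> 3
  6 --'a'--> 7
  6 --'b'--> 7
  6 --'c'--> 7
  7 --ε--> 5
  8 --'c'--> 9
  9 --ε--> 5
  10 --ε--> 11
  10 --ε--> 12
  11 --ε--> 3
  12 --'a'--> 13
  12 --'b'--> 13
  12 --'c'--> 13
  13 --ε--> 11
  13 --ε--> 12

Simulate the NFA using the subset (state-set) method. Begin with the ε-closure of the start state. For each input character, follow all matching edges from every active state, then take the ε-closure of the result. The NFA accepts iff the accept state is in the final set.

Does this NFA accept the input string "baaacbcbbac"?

Answer: ACCEPT

Steps:
initial (ε-close {0}): {0,1,2,3,4,6,8,10,11,12}
'b' @ 1: {1,2,3,4,5,6,7,8,10,11,12,13}  ✓accept
'a' @ 2: {1,2,3,4,5,6,7,8,10,11,12,13}  ✓accept
'a' @ 3: {1,2,3,4,5,6,7,8,10,11,12,13}  ✓accept
'a' @ 4: {1,2,3,4,5,6,7,8,10,11,12,13}  ✓accept
'c' @ 5: {1,2,3,4,5,6,7,8,9,10,11,12,13}  ✓accept
'b' @ 6: {1,2,3,4,5,6,7,8,10,11,12,13}  ✓accept
'c' @ 7: {1,2,3,4,5,6,7,8,9,10,11,12,13}  ✓accept
'b' @ 8: {1,2,3,4,5,6,7,8,10,11,12,13}  ✓accept
'b' @ 9: {1,2,3,4,5,6,7,8,10,11,12,13}  ✓accept
'a' @ 10: {1,2,3,4,5,6,7,8,10,11,12,13}  ✓accept
'c' @ 11: {1,2,3,4,5,6,7,8,9,10,11,12,13}  ✓accept
end set {1,2,3,4,5,6,7,8,9,10,11,12,13} — state 1 in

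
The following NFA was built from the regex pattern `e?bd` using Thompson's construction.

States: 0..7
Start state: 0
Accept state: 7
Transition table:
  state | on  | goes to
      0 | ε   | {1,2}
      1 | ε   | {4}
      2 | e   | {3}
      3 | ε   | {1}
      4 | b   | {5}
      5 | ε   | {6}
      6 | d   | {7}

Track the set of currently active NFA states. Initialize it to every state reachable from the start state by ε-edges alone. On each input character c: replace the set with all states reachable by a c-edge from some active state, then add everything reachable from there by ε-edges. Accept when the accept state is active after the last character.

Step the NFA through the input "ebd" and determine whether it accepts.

S₀ = ε-closure({0}) = {0,1,2,4}
'e' @ 1: {1,3,4}
'b' @ 2: {5,6}
'd' @ 3: {7}  (accept∈set)
end set {7} — state 7 in

Answer: ACCEPT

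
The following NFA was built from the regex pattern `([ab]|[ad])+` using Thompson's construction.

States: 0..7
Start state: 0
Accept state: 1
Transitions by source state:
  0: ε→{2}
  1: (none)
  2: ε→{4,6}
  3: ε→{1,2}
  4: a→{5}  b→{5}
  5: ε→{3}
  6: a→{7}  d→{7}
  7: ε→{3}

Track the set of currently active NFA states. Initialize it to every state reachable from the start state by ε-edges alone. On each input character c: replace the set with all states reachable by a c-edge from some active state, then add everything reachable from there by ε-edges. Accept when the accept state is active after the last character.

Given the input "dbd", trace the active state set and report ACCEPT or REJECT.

S₀ = ε-closure({0}) = {0,2,4,6}
'd' @ 1: {1,2,3,4,6,7}  (accept∈set)
'b' @ 2: {1,2,3,4,5,6}  (accept∈set)
'd' @ 3: {1,2,3,4,6,7}  (accept∈set)
end set {1,2,3,4,6,7} — state 1 in

Answer: ACCEPT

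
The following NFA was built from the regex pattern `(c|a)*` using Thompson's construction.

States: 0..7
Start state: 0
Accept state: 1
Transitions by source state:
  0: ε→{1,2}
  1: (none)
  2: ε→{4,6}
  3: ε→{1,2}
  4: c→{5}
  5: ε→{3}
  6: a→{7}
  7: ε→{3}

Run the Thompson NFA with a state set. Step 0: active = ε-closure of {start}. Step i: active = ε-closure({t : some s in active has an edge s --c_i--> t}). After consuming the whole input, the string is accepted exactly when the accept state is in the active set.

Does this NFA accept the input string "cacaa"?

start: ε-closure({0}) = {0,1,2,4,6}
'c' @ 1: {1,2,3,4,5,6}  ✓accept
'a' @ 2: {1,2,3,4,6,7}  ✓accept
'c' @ 3: {1,2,3,4,5,6}  ✓accept
'a' @ 4: {1,2,3,4,6,7}  ✓accept
'a' @ 5: {1,2,3,4,6,7}  ✓accept
end set {1,2,3,4,6,7} — state 1 in

Answer: ACCEPT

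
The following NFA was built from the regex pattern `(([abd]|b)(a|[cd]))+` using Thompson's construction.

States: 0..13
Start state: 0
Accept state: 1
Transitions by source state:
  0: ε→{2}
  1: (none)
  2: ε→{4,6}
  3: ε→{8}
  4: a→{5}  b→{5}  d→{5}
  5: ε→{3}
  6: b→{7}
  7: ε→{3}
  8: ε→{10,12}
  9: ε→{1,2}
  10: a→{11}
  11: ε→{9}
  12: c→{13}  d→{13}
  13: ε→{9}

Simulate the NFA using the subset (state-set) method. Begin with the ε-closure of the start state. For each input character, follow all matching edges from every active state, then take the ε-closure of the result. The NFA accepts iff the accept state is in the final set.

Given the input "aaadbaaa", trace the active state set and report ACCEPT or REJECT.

S₀ = ε-closure({0}) = {0,2,4,6}
'a' @ 1: {3,5,8,10,12}
'a' @ 2: {1,2,4,6,9,11}  ✓accept
'a' @ 3: {3,5,8,10,12}
'd' @ 4: {1,2,4,6,9,13}  ✓accept
'b' @ 5: {3,5,7,8,10,12}
'a' @ 6: {1,2,4,6,9,11}  ✓accept
'a' @ 7: {3,5,8,10,12}
'a' @ 8: {1,2,4,6,9,11}  ✓accept
end set {1,2,4,6,9,11} — state 1 in

Answer: ACCEPT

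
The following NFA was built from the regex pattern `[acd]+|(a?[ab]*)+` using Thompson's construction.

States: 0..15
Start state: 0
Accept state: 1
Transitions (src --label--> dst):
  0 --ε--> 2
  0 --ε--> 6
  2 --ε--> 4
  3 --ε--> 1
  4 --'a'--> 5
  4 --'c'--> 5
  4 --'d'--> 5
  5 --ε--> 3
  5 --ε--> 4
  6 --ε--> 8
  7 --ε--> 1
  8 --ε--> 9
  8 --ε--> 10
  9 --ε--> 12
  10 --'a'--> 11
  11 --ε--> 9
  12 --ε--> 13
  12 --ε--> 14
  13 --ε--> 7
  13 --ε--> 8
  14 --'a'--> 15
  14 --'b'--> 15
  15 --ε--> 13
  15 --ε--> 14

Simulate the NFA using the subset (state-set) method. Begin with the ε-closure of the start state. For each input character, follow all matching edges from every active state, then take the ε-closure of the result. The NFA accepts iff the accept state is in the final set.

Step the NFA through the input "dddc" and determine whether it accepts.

Answer: ACCEPT

Trace:
initial (ε-close {0}): {0,1,2,4,6,7,8,9,10,12,13,14}
'd' @ 1: {1,3,4,5}  (accept∈set)
'd' @ 2: {1,3,4,5}  (accept∈set)
'd' @ 3: {1,3,4,5}  (accept∈set)
'c' @ 4: {1,3,4,5}  (accept∈set)
after full input: {1,3,4,5}  (accept=1 in)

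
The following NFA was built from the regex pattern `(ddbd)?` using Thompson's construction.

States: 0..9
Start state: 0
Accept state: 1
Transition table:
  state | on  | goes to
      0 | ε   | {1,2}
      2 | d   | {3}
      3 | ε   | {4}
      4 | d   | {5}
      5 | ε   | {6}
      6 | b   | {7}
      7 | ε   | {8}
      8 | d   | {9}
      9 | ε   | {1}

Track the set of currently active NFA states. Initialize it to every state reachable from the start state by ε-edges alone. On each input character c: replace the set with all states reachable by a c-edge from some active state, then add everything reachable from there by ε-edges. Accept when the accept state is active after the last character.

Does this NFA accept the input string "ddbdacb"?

Answer: REJECT

Derivation:
S₀ = ε-closure({0}) = {0,1,2}
'd' @ 1: {3,4}
'd' @ 2: {5,6}
'b' @ 3: {7,8}
'd' @ 4: {1,9}  (accept∈set)
'a' @ 5: {}  — state set empty
rest 'cb' ignored (set empty)
final: {}; accept 1 not in set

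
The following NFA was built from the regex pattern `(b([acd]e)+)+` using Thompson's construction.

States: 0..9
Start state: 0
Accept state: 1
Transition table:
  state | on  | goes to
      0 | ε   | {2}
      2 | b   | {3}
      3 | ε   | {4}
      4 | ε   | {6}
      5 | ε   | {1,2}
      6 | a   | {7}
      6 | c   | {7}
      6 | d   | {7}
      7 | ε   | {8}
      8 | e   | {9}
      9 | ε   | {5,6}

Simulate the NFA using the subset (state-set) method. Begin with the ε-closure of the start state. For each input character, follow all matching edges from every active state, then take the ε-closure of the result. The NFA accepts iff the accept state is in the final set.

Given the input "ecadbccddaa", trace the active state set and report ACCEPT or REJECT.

initial (ε-close {0}): {0,2}
'e' @ 1: {}  — state set empty
rest 'cadbccddaa' ignored (set empty)
end set {} — state 1 not in

Answer: REJECT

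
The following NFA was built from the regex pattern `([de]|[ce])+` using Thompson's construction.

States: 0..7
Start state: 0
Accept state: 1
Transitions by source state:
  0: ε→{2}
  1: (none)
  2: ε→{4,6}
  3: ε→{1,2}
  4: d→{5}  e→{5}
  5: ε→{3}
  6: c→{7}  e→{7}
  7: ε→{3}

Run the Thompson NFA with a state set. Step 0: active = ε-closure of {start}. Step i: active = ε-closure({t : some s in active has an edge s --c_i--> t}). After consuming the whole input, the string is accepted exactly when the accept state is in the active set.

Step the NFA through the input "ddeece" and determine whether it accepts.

start: ε-closure({0}) = {0,2,4,6}
'd' @ 1: {1,2,3,4,5,6}  ✓accept
'd' @ 2: {1,2,3,4,5,6}  ✓accept
'e' @ 3: {1,2,3,4,5,6,7}  ✓accept
'e' @ 4: {1,2,3,4,5,6,7}  ✓accept
'c' @ 5: {1,2,3,4,6,7}  ✓accept
'e' @ 6: {1,2,3,4,5,6,7}  ✓accept
after full input: {1,2,3,4,5,6,7}  (accept=1 in)

Answer: ACCEPT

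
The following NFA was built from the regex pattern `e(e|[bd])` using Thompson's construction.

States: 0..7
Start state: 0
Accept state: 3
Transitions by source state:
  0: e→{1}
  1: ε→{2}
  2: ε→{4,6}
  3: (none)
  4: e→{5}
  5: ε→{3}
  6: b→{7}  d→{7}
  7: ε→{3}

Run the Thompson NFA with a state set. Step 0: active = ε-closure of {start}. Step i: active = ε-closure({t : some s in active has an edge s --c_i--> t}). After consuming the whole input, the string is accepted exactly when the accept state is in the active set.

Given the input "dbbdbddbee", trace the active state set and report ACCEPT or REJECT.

initial (ε-close {0}): {0}
'd' @ 1: {}  — dead — no transitions
rest 'bbdbddbee' ignored (set empty)
final: {}; accept 3 not in set

Answer: REJECT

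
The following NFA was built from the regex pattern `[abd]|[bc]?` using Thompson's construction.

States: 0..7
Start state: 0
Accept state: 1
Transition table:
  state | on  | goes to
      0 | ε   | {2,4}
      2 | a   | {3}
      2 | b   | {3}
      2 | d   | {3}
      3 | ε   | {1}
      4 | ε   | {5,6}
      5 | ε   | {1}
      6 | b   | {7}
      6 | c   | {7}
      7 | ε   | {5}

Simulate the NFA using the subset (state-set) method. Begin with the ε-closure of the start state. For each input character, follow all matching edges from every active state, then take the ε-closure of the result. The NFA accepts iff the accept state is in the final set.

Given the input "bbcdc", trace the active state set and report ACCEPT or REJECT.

start: ε-closure({0}) = {0,1,2,4,5,6}
'b' @ 1: {1,3,5,7}  [accepting]
'b' @ 2: {}  — dead — no transitions
rest 'cdc' ignored (set empty)
end set {} — state 1 not in

Answer: REJECT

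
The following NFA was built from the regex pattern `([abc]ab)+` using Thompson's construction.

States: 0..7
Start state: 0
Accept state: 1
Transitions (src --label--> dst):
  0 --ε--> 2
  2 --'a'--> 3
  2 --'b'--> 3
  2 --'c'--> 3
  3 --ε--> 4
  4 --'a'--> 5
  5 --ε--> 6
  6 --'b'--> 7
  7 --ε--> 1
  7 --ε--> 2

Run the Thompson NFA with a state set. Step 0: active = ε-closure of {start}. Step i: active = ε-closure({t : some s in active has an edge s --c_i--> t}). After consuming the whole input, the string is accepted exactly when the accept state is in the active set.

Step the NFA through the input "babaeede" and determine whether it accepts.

Answer: REJECT

Steps:
initial (ε-close {0}): {0,2}
'b' @ 1: {3,4}
'a' @ 2: {5,6}
'b' @ 3: {1,2,7}  ✓accept
'a' @ 4: {3,4}
'e' @ 5: {}  — no active states
rest 'ede' ignored (set empty)
after full input: {}  (accept=1 not in)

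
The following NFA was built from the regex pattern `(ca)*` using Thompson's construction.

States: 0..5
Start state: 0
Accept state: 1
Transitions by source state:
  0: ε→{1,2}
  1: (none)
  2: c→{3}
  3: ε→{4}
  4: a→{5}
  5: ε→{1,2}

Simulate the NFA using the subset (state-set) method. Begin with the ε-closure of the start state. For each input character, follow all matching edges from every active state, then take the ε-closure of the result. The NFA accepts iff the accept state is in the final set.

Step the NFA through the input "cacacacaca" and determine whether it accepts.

Answer: ACCEPT

Steps:
S₀ = ε-closure({0}) = {0,1,2}
'c' @ 1: {3,4}
'a' @ 2: {1,2,5}  [accepting]
'c' @ 3: {3,4}
'a' @ 4: {1,2,5}  [accepting]
'c' @ 5: {3,4}
'a' @ 6: {1,2,5}  [accepting]
'c' @ 7: {3,4}
'a' @ 8: {1,2,5}  [accepting]
'c' @ 9: {3,4}
'a' @ 10: {1,2,5}  [accepting]
final: {1,2,5}; accept 1 in set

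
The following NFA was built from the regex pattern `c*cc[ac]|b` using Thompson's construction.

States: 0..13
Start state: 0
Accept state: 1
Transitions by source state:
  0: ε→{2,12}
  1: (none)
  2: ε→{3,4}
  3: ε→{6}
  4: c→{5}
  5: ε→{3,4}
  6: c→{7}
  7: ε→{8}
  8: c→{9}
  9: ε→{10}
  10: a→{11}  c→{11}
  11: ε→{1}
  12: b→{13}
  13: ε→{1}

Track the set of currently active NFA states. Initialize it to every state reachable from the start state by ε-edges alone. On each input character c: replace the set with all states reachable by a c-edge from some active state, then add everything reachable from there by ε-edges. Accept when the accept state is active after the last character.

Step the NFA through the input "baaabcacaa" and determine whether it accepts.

Answer: REJECT

Steps:
S₀ = ε-closure({0}) = {0,2,3,4,6,12}
'b' @ 1: {1,13}  [accepting]
'a' @ 2: {}  — state set empty
rest 'aabcacaa' ignored (set empty)
final: {}; accept 1 not in set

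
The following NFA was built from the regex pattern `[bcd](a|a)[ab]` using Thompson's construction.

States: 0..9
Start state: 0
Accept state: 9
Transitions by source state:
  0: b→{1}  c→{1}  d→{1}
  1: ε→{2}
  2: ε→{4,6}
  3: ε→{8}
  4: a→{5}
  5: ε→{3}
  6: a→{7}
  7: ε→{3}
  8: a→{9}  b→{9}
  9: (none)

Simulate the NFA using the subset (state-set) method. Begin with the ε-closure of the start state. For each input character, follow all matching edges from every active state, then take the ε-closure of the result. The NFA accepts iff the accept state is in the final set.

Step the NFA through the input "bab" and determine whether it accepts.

start: ε-closure({0}) = {0}
'b' @ 1: {1,2,4,6}
'a' @ 2: {3,5,7,8}
'b' @ 3: {9}  (accept∈set)
after full input: {9}  (accept=9 in)

Answer: ACCEPT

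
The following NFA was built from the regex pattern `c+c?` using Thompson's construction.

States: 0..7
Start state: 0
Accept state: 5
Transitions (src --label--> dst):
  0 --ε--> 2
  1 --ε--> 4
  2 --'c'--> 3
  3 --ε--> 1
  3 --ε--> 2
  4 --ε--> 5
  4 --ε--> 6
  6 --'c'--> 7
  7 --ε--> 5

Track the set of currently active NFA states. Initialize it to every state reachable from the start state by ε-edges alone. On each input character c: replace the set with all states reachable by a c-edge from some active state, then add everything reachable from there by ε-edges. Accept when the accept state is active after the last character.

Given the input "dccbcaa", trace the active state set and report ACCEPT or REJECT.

Answer: REJECT

Steps:
S₀ = ε-closure({0}) = {0,2}
'd' @ 1: {}  — state set empty
rest 'ccbcaa' ignored (set empty)
final: {}; accept 5 not in set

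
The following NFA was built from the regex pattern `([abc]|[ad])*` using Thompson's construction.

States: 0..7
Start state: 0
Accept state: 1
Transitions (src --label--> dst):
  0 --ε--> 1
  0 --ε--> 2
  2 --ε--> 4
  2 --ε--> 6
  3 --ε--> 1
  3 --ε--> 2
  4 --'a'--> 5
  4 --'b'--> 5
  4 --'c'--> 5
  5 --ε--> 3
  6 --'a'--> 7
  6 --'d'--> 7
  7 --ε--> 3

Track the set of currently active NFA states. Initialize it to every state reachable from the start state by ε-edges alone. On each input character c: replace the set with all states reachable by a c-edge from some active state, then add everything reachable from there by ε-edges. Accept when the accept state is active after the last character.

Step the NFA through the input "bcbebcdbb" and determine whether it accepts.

Answer: REJECT

Trace:
start: ε-closure({0}) = {0,1,2,4,6}
'b' @ 1: {1,2,3,4,5,6}  ✓accept
'c' @ 2: {1,2,3,4,5,6}  ✓accept
'b' @ 3: {1,2,3,4,5,6}  ✓accept
'e' @ 4: {}  — state set empty
rest 'bcdbb' ignored (set empty)
final: {}; accept 1 not in set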